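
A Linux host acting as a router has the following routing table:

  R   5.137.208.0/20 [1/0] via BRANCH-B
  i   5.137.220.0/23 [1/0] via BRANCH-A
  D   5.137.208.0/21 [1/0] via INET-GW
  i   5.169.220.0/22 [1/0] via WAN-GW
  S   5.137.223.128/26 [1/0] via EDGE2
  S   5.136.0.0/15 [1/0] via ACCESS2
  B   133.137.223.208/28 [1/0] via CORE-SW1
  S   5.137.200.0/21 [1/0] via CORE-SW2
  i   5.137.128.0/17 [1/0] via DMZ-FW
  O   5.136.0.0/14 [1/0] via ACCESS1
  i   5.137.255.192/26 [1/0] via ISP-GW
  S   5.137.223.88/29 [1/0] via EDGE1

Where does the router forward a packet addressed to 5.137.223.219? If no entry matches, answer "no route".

BRANCH-B

Routes whose prefix contains 5.137.223.219:
  5.136.0.0/14 (5.136.0.0 - 5.139.255.255) -> ACCESS1
  5.136.0.0/15 (5.136.0.0 - 5.137.255.255) -> ACCESS2
  5.137.128.0/17 (5.137.128.0 - 5.137.255.255) -> DMZ-FW
  5.137.208.0/20 (5.137.208.0 - 5.137.223.255) -> BRANCH-B
More-specific entries that do NOT match:
  5.137.223.88/29 (5.137.223.88 - 5.137.223.95) does not contain 5.137.223.219
  133.137.223.208/28 (133.137.223.208 - 133.137.223.223) does not contain 5.137.223.219
  5.137.223.128/26 (5.137.223.128 - 5.137.223.191) does not contain 5.137.223.219
  5.137.255.192/26 (5.137.255.192 - 5.137.255.255) does not contain 5.137.223.219
  5.137.220.0/23 (5.137.220.0 - 5.137.221.255) does not contain 5.137.223.219
  5.169.220.0/22 (5.169.220.0 - 5.169.223.255) does not contain 5.137.223.219
  5.137.208.0/21 (5.137.208.0 - 5.137.215.255) does not contain 5.137.223.219
  5.137.200.0/21 (5.137.200.0 - 5.137.207.255) does not contain 5.137.223.219
Longest matching prefix is /20 -> next hop BRANCH-B.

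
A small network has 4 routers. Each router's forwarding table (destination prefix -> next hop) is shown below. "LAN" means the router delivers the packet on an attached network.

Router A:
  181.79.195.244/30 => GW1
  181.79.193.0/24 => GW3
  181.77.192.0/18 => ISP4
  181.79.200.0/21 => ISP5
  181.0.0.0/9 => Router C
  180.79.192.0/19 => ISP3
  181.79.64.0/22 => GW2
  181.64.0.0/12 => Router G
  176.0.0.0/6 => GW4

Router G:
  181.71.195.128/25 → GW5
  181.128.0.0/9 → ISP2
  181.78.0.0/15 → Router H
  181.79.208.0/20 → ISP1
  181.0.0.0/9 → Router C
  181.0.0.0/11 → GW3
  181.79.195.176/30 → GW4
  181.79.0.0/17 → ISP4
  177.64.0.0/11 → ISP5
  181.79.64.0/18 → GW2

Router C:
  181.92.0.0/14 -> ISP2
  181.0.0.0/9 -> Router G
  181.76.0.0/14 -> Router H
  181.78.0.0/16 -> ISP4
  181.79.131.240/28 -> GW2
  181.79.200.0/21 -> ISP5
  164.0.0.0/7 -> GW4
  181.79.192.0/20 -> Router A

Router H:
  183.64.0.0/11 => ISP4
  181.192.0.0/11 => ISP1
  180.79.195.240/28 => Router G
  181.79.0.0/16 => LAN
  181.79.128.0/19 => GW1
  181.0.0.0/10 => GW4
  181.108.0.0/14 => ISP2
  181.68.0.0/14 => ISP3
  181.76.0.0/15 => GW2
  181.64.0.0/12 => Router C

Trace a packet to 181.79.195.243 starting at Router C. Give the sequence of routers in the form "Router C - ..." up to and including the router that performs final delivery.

Router C - Router A - Router G - Router H

At Router C: longest match for 181.79.195.243 is 181.79.192.0/20 -> Router A
At Router A: longest match for 181.79.195.243 is 181.64.0.0/12 -> Router G
At Router G: longest match for 181.79.195.243 is 181.78.0.0/15 -> Router H
At Router H: longest match for 181.79.195.243 is 181.79.0.0/16 -> LAN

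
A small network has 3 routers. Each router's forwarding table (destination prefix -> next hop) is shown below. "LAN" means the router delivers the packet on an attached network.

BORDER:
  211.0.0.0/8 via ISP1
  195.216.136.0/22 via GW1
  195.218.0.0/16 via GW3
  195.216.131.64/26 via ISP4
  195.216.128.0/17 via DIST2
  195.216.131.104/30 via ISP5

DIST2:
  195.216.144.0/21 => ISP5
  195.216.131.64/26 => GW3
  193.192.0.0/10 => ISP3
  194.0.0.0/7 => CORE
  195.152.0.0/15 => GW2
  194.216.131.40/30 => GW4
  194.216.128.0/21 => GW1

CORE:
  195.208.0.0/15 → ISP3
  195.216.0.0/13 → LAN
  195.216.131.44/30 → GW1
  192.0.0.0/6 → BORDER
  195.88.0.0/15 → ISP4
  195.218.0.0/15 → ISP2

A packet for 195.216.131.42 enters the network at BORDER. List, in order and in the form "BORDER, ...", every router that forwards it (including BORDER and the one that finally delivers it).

At BORDER: longest match for 195.216.131.42 is 195.216.128.0/17 -> DIST2
At DIST2: longest match for 195.216.131.42 is 194.0.0.0/7 -> CORE
At CORE: longest match for 195.216.131.42 is 195.216.0.0/13 -> LAN

BORDER, DIST2, CORE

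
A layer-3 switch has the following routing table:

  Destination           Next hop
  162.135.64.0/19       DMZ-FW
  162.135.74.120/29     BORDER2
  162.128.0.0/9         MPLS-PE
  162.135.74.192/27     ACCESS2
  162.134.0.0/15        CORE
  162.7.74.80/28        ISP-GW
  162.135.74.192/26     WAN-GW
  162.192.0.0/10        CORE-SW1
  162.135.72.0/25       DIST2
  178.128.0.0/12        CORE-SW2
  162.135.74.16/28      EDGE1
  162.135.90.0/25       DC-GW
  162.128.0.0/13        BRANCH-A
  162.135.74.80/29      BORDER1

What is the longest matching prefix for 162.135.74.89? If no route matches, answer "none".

162.135.64.0/19

Entries matching 162.135.74.89:
  162.128.0.0/9 (162.128.0.0 - 162.255.255.255)
  162.128.0.0/13 (162.128.0.0 - 162.135.255.255)
  162.134.0.0/15 (162.134.0.0 - 162.135.255.255)
  162.135.64.0/19 (162.135.64.0 - 162.135.95.255)
Most specific is 162.135.64.0/19.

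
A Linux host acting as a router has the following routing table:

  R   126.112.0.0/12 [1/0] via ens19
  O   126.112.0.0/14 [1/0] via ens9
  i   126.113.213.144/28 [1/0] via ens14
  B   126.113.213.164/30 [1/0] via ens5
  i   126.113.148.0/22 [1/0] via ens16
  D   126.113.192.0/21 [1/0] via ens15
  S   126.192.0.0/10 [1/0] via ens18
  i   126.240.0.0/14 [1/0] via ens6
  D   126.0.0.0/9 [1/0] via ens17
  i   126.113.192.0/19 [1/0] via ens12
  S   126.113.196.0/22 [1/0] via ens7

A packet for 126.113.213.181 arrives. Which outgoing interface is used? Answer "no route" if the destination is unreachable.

Routes whose prefix contains 126.113.213.181:
  126.0.0.0/9 (126.0.0.0 - 126.127.255.255) -> ens17
  126.112.0.0/12 (126.112.0.0 - 126.127.255.255) -> ens19
  126.112.0.0/14 (126.112.0.0 - 126.115.255.255) -> ens9
  126.113.192.0/19 (126.113.192.0 - 126.113.223.255) -> ens12
More-specific entries that do NOT match:
  126.113.213.164/30 (126.113.213.164 - 126.113.213.167) does not contain 126.113.213.181
  126.113.213.144/28 (126.113.213.144 - 126.113.213.159) does not contain 126.113.213.181
  126.113.148.0/22 (126.113.148.0 - 126.113.151.255) does not contain 126.113.213.181
  126.113.196.0/22 (126.113.196.0 - 126.113.199.255) does not contain 126.113.213.181
  126.113.192.0/21 (126.113.192.0 - 126.113.199.255) does not contain 126.113.213.181
Longest matching prefix is /19 -> interface ens12.

ens12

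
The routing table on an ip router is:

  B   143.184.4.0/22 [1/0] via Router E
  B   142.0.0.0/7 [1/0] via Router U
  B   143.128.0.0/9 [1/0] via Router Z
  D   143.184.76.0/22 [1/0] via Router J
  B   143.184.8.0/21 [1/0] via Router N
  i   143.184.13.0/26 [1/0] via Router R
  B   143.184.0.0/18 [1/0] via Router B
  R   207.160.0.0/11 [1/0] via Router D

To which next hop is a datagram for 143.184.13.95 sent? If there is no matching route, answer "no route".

Router N

Routes whose prefix contains 143.184.13.95:
  142.0.0.0/7 (142.0.0.0 - 143.255.255.255) -> Router U
  143.128.0.0/9 (143.128.0.0 - 143.255.255.255) -> Router Z
  143.184.0.0/18 (143.184.0.0 - 143.184.63.255) -> Router B
  143.184.8.0/21 (143.184.8.0 - 143.184.15.255) -> Router N
More-specific entries that do NOT match:
  143.184.13.0/26 (143.184.13.0 - 143.184.13.63) does not contain 143.184.13.95
  143.184.4.0/22 (143.184.4.0 - 143.184.7.255) does not contain 143.184.13.95
  143.184.76.0/22 (143.184.76.0 - 143.184.79.255) does not contain 143.184.13.95
Longest matching prefix is /21 -> next hop Router N.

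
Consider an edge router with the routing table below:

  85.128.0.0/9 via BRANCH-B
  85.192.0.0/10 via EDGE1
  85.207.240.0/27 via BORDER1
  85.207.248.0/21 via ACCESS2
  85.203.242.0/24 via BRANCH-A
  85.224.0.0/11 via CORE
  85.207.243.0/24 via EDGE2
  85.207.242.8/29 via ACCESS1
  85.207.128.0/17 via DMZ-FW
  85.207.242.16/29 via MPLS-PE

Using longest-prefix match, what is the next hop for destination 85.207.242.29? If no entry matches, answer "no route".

DMZ-FW

Routes whose prefix contains 85.207.242.29:
  85.128.0.0/9 (85.128.0.0 - 85.255.255.255) -> BRANCH-B
  85.192.0.0/10 (85.192.0.0 - 85.255.255.255) -> EDGE1
  85.207.128.0/17 (85.207.128.0 - 85.207.255.255) -> DMZ-FW
More-specific entries that do NOT match:
  85.207.242.8/29 (85.207.242.8 - 85.207.242.15) does not contain 85.207.242.29
  85.207.242.16/29 (85.207.242.16 - 85.207.242.23) does not contain 85.207.242.29
  85.207.240.0/27 (85.207.240.0 - 85.207.240.31) does not contain 85.207.242.29
  85.203.242.0/24 (85.203.242.0 - 85.203.242.255) does not contain 85.207.242.29
  85.207.243.0/24 (85.207.243.0 - 85.207.243.255) does not contain 85.207.242.29
  85.207.248.0/21 (85.207.248.0 - 85.207.255.255) does not contain 85.207.242.29
Longest matching prefix is /17 -> next hop DMZ-FW.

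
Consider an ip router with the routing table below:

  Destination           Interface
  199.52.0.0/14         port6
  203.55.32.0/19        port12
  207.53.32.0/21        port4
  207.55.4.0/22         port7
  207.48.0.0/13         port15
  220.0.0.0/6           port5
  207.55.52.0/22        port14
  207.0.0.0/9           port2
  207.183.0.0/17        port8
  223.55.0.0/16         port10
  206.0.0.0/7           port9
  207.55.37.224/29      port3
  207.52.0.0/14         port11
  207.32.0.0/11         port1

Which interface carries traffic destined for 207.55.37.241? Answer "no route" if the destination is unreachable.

port11

Routes whose prefix contains 207.55.37.241:
  206.0.0.0/7 (206.0.0.0 - 207.255.255.255) -> port9
  207.0.0.0/9 (207.0.0.0 - 207.127.255.255) -> port2
  207.32.0.0/11 (207.32.0.0 - 207.63.255.255) -> port1
  207.48.0.0/13 (207.48.0.0 - 207.55.255.255) -> port15
  207.52.0.0/14 (207.52.0.0 - 207.55.255.255) -> port11
More-specific entries that do NOT match:
  207.55.37.224/29 (207.55.37.224 - 207.55.37.231) does not contain 207.55.37.241
  207.55.4.0/22 (207.55.4.0 - 207.55.7.255) does not contain 207.55.37.241
  207.55.52.0/22 (207.55.52.0 - 207.55.55.255) does not contain 207.55.37.241
  207.53.32.0/21 (207.53.32.0 - 207.53.39.255) does not contain 207.55.37.241
  203.55.32.0/19 (203.55.32.0 - 203.55.63.255) does not contain 207.55.37.241
  207.183.0.0/17 (207.183.0.0 - 207.183.127.255) does not contain 207.55.37.241
  223.55.0.0/16 (223.55.0.0 - 223.55.255.255) does not contain 207.55.37.241
Longest matching prefix is /14 -> interface port11.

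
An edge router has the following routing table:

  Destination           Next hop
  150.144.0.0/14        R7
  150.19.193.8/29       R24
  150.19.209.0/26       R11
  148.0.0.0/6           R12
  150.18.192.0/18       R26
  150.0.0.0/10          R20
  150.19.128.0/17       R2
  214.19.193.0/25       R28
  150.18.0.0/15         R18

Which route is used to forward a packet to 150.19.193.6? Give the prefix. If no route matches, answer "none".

150.19.128.0/17

Entries matching 150.19.193.6:
  148.0.0.0/6 (148.0.0.0 - 151.255.255.255)
  150.0.0.0/10 (150.0.0.0 - 150.63.255.255)
  150.18.0.0/15 (150.18.0.0 - 150.19.255.255)
  150.19.128.0/17 (150.19.128.0 - 150.19.255.255)
Most specific is 150.19.128.0/17.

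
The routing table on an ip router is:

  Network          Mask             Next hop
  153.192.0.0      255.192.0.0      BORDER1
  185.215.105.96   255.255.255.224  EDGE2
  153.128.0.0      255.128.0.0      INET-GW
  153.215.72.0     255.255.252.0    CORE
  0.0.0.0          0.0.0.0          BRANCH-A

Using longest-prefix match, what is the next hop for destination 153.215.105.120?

Routes whose prefix contains 153.215.105.120:
  0.0.0.0/0 (default, matches everything) -> BRANCH-A
  153.128.0.0/9 (153.128.0.0 - 153.255.255.255) -> INET-GW
  153.192.0.0/10 (153.192.0.0 - 153.255.255.255) -> BORDER1
More-specific entries that do NOT match:
  185.215.105.96/27 (185.215.105.96 - 185.215.105.127) does not contain 153.215.105.120
  153.215.72.0/22 (153.215.72.0 - 153.215.75.255) does not contain 153.215.105.120
Longest matching prefix is /10 -> next hop BORDER1.

BORDER1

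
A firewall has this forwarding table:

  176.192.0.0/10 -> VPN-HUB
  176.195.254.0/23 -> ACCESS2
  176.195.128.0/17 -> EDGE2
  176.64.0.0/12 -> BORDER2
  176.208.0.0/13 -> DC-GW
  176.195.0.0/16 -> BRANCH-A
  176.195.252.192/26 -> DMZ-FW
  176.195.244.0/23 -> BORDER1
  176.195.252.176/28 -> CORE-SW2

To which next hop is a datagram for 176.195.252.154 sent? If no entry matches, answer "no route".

EDGE2

Routes whose prefix contains 176.195.252.154:
  176.192.0.0/10 (176.192.0.0 - 176.255.255.255) -> VPN-HUB
  176.195.0.0/16 (176.195.0.0 - 176.195.255.255) -> BRANCH-A
  176.195.128.0/17 (176.195.128.0 - 176.195.255.255) -> EDGE2
More-specific entries that do NOT match:
  176.195.252.176/28 (176.195.252.176 - 176.195.252.191) does not contain 176.195.252.154
  176.195.252.192/26 (176.195.252.192 - 176.195.252.255) does not contain 176.195.252.154
  176.195.254.0/23 (176.195.254.0 - 176.195.255.255) does not contain 176.195.252.154
  176.195.244.0/23 (176.195.244.0 - 176.195.245.255) does not contain 176.195.252.154
Longest matching prefix is /17 -> next hop EDGE2.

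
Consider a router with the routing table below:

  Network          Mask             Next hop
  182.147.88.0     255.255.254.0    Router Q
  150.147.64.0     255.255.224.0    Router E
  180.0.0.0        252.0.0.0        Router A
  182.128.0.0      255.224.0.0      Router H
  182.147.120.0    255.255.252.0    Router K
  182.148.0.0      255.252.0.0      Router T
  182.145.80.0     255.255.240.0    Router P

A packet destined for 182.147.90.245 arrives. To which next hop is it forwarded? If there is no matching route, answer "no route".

Routes whose prefix contains 182.147.90.245:
  180.0.0.0/6 (180.0.0.0 - 183.255.255.255) -> Router A
  182.128.0.0/11 (182.128.0.0 - 182.159.255.255) -> Router H
More-specific entries that do NOT match:
  182.147.88.0/23 (182.147.88.0 - 182.147.89.255) does not contain 182.147.90.245
  182.147.120.0/22 (182.147.120.0 - 182.147.123.255) does not contain 182.147.90.245
  182.145.80.0/20 (182.145.80.0 - 182.145.95.255) does not contain 182.147.90.245
  150.147.64.0/19 (150.147.64.0 - 150.147.95.255) does not contain 182.147.90.245
  182.148.0.0/14 (182.148.0.0 - 182.151.255.255) does not contain 182.147.90.245
Longest matching prefix is /11 -> next hop Router H.

Router H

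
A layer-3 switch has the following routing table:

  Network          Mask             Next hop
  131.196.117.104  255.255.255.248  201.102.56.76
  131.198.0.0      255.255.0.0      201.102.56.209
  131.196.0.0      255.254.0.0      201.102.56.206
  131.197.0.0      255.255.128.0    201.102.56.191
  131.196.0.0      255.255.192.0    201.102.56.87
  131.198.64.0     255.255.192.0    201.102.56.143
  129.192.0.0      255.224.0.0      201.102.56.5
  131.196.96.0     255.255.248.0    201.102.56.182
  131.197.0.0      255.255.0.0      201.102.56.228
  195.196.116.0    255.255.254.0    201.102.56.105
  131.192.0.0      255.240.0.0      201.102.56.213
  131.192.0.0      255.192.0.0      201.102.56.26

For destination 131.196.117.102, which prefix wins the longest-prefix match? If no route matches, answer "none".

Entries matching 131.196.117.102:
  131.192.0.0/10 (131.192.0.0 - 131.255.255.255)
  131.192.0.0/12 (131.192.0.0 - 131.207.255.255)
  131.196.0.0/15 (131.196.0.0 - 131.197.255.255)
Most specific is 131.196.0.0/15.

131.196.0.0/15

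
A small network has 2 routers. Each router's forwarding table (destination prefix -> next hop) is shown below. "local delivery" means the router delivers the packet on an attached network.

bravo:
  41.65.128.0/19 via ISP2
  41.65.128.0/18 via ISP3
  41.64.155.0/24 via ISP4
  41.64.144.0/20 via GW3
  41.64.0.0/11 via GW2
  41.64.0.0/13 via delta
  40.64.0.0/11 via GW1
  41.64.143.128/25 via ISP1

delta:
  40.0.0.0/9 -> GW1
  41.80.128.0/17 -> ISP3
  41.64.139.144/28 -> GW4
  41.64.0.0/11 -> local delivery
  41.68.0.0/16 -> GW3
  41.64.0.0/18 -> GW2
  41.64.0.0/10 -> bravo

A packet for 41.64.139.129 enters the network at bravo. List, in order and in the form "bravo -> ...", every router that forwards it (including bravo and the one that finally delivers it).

bravo -> delta

At bravo: longest match for 41.64.139.129 is 41.64.0.0/13 -> delta
At delta: longest match for 41.64.139.129 is 41.64.0.0/11 -> local delivery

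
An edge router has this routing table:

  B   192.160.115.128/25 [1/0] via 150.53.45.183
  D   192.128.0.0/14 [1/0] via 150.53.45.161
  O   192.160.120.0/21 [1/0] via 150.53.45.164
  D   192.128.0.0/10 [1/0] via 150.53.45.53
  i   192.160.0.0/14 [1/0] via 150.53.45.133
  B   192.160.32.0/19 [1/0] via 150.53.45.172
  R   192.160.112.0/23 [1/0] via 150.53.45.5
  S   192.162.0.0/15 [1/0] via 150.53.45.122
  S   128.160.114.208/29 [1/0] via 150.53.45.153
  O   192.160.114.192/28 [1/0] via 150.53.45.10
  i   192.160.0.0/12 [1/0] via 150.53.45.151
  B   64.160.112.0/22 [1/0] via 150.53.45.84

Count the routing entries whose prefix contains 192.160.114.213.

3

Prefixes containing 192.160.114.213:
  192.128.0.0/10 (192.128.0.0 - 192.191.255.255)
  192.160.0.0/12 (192.160.0.0 - 192.175.255.255)
  192.160.0.0/14 (192.160.0.0 - 192.163.255.255)
Total matching entries: 3.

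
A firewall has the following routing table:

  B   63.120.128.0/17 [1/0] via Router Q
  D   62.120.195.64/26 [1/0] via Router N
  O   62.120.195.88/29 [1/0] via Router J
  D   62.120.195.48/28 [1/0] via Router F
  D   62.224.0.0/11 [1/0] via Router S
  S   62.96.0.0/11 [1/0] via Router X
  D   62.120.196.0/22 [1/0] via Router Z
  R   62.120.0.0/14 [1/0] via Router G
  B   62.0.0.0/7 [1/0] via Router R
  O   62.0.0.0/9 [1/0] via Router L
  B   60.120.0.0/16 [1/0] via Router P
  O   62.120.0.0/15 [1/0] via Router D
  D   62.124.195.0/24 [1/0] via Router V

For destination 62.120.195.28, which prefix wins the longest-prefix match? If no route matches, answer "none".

Entries matching 62.120.195.28:
  62.0.0.0/7 (62.0.0.0 - 63.255.255.255)
  62.0.0.0/9 (62.0.0.0 - 62.127.255.255)
  62.96.0.0/11 (62.96.0.0 - 62.127.255.255)
  62.120.0.0/14 (62.120.0.0 - 62.123.255.255)
  62.120.0.0/15 (62.120.0.0 - 62.121.255.255)
Most specific is 62.120.0.0/15.

62.120.0.0/15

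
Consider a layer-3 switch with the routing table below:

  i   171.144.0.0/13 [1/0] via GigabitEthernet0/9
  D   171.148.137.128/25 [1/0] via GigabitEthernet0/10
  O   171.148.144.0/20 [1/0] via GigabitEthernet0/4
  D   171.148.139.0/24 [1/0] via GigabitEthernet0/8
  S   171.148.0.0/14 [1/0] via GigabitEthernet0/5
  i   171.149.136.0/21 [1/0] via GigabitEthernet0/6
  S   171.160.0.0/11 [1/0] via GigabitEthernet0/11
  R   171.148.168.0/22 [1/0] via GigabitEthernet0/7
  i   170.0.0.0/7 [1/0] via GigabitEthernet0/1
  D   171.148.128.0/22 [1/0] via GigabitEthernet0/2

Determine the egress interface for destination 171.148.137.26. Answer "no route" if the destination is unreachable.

GigabitEthernet0/5

Routes whose prefix contains 171.148.137.26:
  170.0.0.0/7 (170.0.0.0 - 171.255.255.255) -> GigabitEthernet0/1
  171.144.0.0/13 (171.144.0.0 - 171.151.255.255) -> GigabitEthernet0/9
  171.148.0.0/14 (171.148.0.0 - 171.151.255.255) -> GigabitEthernet0/5
More-specific entries that do NOT match:
  171.148.137.128/25 (171.148.137.128 - 171.148.137.255) does not contain 171.148.137.26
  171.148.139.0/24 (171.148.139.0 - 171.148.139.255) does not contain 171.148.137.26
  171.148.168.0/22 (171.148.168.0 - 171.148.171.255) does not contain 171.148.137.26
  171.148.128.0/22 (171.148.128.0 - 171.148.131.255) does not contain 171.148.137.26
  171.149.136.0/21 (171.149.136.0 - 171.149.143.255) does not contain 171.148.137.26
  171.148.144.0/20 (171.148.144.0 - 171.148.159.255) does not contain 171.148.137.26
Longest matching prefix is /14 -> interface GigabitEthernet0/5.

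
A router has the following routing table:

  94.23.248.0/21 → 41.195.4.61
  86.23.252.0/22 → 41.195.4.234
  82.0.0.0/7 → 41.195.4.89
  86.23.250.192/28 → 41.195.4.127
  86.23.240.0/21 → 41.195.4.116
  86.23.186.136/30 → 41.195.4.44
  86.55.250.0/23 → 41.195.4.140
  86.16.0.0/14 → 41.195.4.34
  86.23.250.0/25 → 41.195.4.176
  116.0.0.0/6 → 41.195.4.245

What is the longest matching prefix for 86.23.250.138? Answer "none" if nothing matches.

none

86.23.250.138 is outside every listed prefix and there is no default route.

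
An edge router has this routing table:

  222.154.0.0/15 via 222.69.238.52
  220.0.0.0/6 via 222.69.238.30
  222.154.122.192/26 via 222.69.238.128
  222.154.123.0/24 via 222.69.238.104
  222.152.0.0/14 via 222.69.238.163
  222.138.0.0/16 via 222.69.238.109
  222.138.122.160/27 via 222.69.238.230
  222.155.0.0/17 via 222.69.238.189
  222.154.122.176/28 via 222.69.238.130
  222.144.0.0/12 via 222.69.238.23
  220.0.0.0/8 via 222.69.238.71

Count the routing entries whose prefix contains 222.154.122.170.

4

Prefixes containing 222.154.122.170:
  220.0.0.0/6 (220.0.0.0 - 223.255.255.255)
  222.144.0.0/12 (222.144.0.0 - 222.159.255.255)
  222.152.0.0/14 (222.152.0.0 - 222.155.255.255)
  222.154.0.0/15 (222.154.0.0 - 222.155.255.255)
Total matching entries: 4.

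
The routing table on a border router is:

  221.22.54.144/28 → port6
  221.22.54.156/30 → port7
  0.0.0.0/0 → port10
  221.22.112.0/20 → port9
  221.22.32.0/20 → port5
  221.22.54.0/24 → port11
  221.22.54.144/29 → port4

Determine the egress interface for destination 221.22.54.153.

port6

Routes whose prefix contains 221.22.54.153:
  0.0.0.0/0 (default, matches everything) -> port10
  221.22.54.0/24 (221.22.54.0 - 221.22.54.255) -> port11
  221.22.54.144/28 (221.22.54.144 - 221.22.54.159) -> port6
More-specific entries that do NOT match:
  221.22.54.156/30 (221.22.54.156 - 221.22.54.159) does not contain 221.22.54.153
  221.22.54.144/29 (221.22.54.144 - 221.22.54.151) does not contain 221.22.54.153
Longest matching prefix is /28 -> interface port6.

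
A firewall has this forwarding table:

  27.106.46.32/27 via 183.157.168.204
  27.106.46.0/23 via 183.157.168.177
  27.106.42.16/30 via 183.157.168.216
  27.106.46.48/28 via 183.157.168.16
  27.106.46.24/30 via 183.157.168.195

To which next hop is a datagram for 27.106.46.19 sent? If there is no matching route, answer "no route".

183.157.168.177

Routes whose prefix contains 27.106.46.19:
  27.106.46.0/23 (27.106.46.0 - 27.106.47.255) -> 183.157.168.177
More-specific entries that do NOT match:
  27.106.42.16/30 (27.106.42.16 - 27.106.42.19) does not contain 27.106.46.19
  27.106.46.24/30 (27.106.46.24 - 27.106.46.27) does not contain 27.106.46.19
  27.106.46.48/28 (27.106.46.48 - 27.106.46.63) does not contain 27.106.46.19
  27.106.46.32/27 (27.106.46.32 - 27.106.46.63) does not contain 27.106.46.19
Longest matching prefix is /23 -> next hop 183.157.168.177.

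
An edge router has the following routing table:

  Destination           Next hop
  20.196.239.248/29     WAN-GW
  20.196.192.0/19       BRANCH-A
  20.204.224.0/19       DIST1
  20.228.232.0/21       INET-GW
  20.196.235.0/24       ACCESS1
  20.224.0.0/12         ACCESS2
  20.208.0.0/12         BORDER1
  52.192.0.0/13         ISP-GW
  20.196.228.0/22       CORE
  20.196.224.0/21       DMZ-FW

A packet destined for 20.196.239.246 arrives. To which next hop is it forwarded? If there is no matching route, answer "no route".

no route

No entry's prefix contains 20.196.239.246; there is no default route.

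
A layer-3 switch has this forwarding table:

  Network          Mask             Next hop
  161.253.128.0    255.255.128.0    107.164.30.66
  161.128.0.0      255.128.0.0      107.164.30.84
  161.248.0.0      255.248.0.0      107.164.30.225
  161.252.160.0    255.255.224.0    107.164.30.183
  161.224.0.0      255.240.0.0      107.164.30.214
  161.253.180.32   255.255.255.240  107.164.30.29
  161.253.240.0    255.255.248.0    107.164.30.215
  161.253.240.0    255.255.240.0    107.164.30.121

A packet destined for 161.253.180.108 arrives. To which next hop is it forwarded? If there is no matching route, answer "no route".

107.164.30.66

Routes whose prefix contains 161.253.180.108:
  161.128.0.0/9 (161.128.0.0 - 161.255.255.255) -> 107.164.30.84
  161.248.0.0/13 (161.248.0.0 - 161.255.255.255) -> 107.164.30.225
  161.253.128.0/17 (161.253.128.0 - 161.253.255.255) -> 107.164.30.66
More-specific entries that do NOT match:
  161.253.180.32/28 (161.253.180.32 - 161.253.180.47) does not contain 161.253.180.108
  161.253.240.0/21 (161.253.240.0 - 161.253.247.255) does not contain 161.253.180.108
  161.253.240.0/20 (161.253.240.0 - 161.253.255.255) does not contain 161.253.180.108
  161.252.160.0/19 (161.252.160.0 - 161.252.191.255) does not contain 161.253.180.108
Longest matching prefix is /17 -> next hop 107.164.30.66.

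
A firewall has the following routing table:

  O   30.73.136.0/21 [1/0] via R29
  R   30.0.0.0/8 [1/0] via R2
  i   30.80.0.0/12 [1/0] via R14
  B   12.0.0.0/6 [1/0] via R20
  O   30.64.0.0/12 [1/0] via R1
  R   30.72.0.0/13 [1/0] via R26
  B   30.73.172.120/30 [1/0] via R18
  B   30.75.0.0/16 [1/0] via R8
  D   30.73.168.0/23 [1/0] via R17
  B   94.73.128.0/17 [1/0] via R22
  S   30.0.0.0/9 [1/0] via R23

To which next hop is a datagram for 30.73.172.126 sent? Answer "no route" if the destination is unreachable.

R26

Routes whose prefix contains 30.73.172.126:
  30.0.0.0/8 (30.0.0.0 - 30.255.255.255) -> R2
  30.0.0.0/9 (30.0.0.0 - 30.127.255.255) -> R23
  30.64.0.0/12 (30.64.0.0 - 30.79.255.255) -> R1
  30.72.0.0/13 (30.72.0.0 - 30.79.255.255) -> R26
More-specific entries that do NOT match:
  30.73.172.120/30 (30.73.172.120 - 30.73.172.123) does not contain 30.73.172.126
  30.73.168.0/23 (30.73.168.0 - 30.73.169.255) does not contain 30.73.172.126
  30.73.136.0/21 (30.73.136.0 - 30.73.143.255) does not contain 30.73.172.126
  94.73.128.0/17 (94.73.128.0 - 94.73.255.255) does not contain 30.73.172.126
  30.75.0.0/16 (30.75.0.0 - 30.75.255.255) does not contain 30.73.172.126
Longest matching prefix is /13 -> next hop R26.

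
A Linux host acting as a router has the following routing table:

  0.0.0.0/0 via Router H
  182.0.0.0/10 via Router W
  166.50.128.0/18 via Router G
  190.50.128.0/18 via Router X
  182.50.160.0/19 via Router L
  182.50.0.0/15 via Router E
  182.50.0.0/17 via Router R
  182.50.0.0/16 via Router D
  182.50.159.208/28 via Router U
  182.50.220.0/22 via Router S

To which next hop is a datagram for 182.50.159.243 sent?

Routes whose prefix contains 182.50.159.243:
  0.0.0.0/0 (default, matches everything) -> Router H
  182.0.0.0/10 (182.0.0.0 - 182.63.255.255) -> Router W
  182.50.0.0/15 (182.50.0.0 - 182.51.255.255) -> Router E
  182.50.0.0/16 (182.50.0.0 - 182.50.255.255) -> Router D
More-specific entries that do NOT match:
  182.50.159.208/28 (182.50.159.208 - 182.50.159.223) does not contain 182.50.159.243
  182.50.220.0/22 (182.50.220.0 - 182.50.223.255) does not contain 182.50.159.243
  182.50.160.0/19 (182.50.160.0 - 182.50.191.255) does not contain 182.50.159.243
  166.50.128.0/18 (166.50.128.0 - 166.50.191.255) does not contain 182.50.159.243
  190.50.128.0/18 (190.50.128.0 - 190.50.191.255) does not contain 182.50.159.243
  182.50.0.0/17 (182.50.0.0 - 182.50.127.255) does not contain 182.50.159.243
Longest matching prefix is /16 -> next hop Router D.

Router D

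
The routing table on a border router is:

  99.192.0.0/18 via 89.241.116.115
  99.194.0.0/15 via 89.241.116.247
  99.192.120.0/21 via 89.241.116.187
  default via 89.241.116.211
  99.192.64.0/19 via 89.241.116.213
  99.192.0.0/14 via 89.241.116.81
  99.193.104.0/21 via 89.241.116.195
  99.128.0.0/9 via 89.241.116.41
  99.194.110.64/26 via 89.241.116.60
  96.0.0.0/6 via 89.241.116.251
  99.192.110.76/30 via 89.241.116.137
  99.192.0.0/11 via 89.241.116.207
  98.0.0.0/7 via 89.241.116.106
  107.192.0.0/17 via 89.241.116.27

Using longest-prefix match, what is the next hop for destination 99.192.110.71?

89.241.116.81

Routes whose prefix contains 99.192.110.71:
  0.0.0.0/0 (default, matches everything) -> 89.241.116.211
  96.0.0.0/6 (96.0.0.0 - 99.255.255.255) -> 89.241.116.251
  98.0.0.0/7 (98.0.0.0 - 99.255.255.255) -> 89.241.116.106
  99.128.0.0/9 (99.128.0.0 - 99.255.255.255) -> 89.241.116.41
  99.192.0.0/11 (99.192.0.0 - 99.223.255.255) -> 89.241.116.207
  99.192.0.0/14 (99.192.0.0 - 99.195.255.255) -> 89.241.116.81
More-specific entries that do NOT match:
  99.192.110.76/30 (99.192.110.76 - 99.192.110.79) does not contain 99.192.110.71
  99.194.110.64/26 (99.194.110.64 - 99.194.110.127) does not contain 99.192.110.71
  99.192.120.0/21 (99.192.120.0 - 99.192.127.255) does not contain 99.192.110.71
  99.193.104.0/21 (99.193.104.0 - 99.193.111.255) does not contain 99.192.110.71
  99.192.64.0/19 (99.192.64.0 - 99.192.95.255) does not contain 99.192.110.71
  99.192.0.0/18 (99.192.0.0 - 99.192.63.255) does not contain 99.192.110.71
  107.192.0.0/17 (107.192.0.0 - 107.192.127.255) does not contain 99.192.110.71
  99.194.0.0/15 (99.194.0.0 - 99.195.255.255) does not contain 99.192.110.71
Longest matching prefix is /14 -> next hop 89.241.116.81.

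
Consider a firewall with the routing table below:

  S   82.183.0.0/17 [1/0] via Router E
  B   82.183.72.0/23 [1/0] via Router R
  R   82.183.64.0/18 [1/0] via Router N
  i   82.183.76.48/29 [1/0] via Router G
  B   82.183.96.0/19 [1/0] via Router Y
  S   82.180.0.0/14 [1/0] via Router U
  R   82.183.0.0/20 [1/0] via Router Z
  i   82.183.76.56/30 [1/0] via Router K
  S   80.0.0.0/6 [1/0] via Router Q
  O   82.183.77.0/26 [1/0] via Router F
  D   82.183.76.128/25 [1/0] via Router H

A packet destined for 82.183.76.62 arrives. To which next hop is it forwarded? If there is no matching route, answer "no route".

Router N

Routes whose prefix contains 82.183.76.62:
  80.0.0.0/6 (80.0.0.0 - 83.255.255.255) -> Router Q
  82.180.0.0/14 (82.180.0.0 - 82.183.255.255) -> Router U
  82.183.0.0/17 (82.183.0.0 - 82.183.127.255) -> Router E
  82.183.64.0/18 (82.183.64.0 - 82.183.127.255) -> Router N
More-specific entries that do NOT match:
  82.183.76.56/30 (82.183.76.56 - 82.183.76.59) does not contain 82.183.76.62
  82.183.76.48/29 (82.183.76.48 - 82.183.76.55) does not contain 82.183.76.62
  82.183.77.0/26 (82.183.77.0 - 82.183.77.63) does not contain 82.183.76.62
  82.183.76.128/25 (82.183.76.128 - 82.183.76.255) does not contain 82.183.76.62
  82.183.72.0/23 (82.183.72.0 - 82.183.73.255) does not contain 82.183.76.62
  82.183.0.0/20 (82.183.0.0 - 82.183.15.255) does not contain 82.183.76.62
  82.183.96.0/19 (82.183.96.0 - 82.183.127.255) does not contain 82.183.76.62
Longest matching prefix is /18 -> next hop Router N.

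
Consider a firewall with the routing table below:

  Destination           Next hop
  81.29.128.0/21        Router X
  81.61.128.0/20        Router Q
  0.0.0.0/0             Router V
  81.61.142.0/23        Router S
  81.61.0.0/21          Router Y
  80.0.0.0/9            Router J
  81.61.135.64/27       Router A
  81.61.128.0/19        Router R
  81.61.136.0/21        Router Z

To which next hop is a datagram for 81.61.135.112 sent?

Routes whose prefix contains 81.61.135.112:
  0.0.0.0/0 (default, matches everything) -> Router V
  81.61.128.0/19 (81.61.128.0 - 81.61.159.255) -> Router R
  81.61.128.0/20 (81.61.128.0 - 81.61.143.255) -> Router Q
More-specific entries that do NOT match:
  81.61.135.64/27 (81.61.135.64 - 81.61.135.95) does not contain 81.61.135.112
  81.61.142.0/23 (81.61.142.0 - 81.61.143.255) does not contain 81.61.135.112
  81.29.128.0/21 (81.29.128.0 - 81.29.135.255) does not contain 81.61.135.112
  81.61.0.0/21 (81.61.0.0 - 81.61.7.255) does not contain 81.61.135.112
  81.61.136.0/21 (81.61.136.0 - 81.61.143.255) does not contain 81.61.135.112
Longest matching prefix is /20 -> next hop Router Q.

Router Q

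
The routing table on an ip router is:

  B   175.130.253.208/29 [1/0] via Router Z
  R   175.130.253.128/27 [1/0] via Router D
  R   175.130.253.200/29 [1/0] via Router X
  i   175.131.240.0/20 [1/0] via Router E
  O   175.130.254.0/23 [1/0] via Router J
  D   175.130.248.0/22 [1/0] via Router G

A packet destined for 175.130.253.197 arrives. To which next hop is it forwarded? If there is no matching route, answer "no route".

no route

No entry's prefix contains 175.130.253.197; there is no default route.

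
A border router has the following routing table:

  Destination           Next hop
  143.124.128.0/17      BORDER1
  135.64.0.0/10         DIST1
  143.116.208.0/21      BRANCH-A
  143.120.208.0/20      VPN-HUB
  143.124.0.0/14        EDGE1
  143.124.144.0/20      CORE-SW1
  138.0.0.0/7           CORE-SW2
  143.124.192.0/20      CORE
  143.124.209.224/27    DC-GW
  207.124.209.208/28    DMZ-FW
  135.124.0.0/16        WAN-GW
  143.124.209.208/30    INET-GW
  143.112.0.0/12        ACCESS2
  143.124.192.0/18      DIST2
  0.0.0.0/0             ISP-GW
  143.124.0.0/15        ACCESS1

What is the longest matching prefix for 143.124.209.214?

Entries matching 143.124.209.214:
  0.0.0.0/0 (default, matches everything)
  143.112.0.0/12 (143.112.0.0 - 143.127.255.255)
  143.124.0.0/14 (143.124.0.0 - 143.127.255.255)
  143.124.0.0/15 (143.124.0.0 - 143.125.255.255)
  143.124.128.0/17 (143.124.128.0 - 143.124.255.255)
  143.124.192.0/18 (143.124.192.0 - 143.124.255.255)
Most specific is 143.124.192.0/18.

143.124.192.0/18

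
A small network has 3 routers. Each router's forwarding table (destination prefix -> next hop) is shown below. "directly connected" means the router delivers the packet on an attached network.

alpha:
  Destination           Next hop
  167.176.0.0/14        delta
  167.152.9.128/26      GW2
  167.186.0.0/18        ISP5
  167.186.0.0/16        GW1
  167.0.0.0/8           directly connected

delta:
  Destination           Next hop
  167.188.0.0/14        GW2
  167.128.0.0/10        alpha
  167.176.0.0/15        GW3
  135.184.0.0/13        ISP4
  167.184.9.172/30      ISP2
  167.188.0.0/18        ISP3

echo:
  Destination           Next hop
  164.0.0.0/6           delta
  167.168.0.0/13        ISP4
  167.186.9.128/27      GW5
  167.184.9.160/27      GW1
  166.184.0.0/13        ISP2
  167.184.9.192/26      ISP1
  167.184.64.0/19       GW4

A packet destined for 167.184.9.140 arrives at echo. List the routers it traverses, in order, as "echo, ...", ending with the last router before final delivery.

echo, delta, alpha

At echo: longest match for 167.184.9.140 is 164.0.0.0/6 -> delta
At delta: longest match for 167.184.9.140 is 167.128.0.0/10 -> alpha
At alpha: longest match for 167.184.9.140 is 167.0.0.0/8 -> directly connected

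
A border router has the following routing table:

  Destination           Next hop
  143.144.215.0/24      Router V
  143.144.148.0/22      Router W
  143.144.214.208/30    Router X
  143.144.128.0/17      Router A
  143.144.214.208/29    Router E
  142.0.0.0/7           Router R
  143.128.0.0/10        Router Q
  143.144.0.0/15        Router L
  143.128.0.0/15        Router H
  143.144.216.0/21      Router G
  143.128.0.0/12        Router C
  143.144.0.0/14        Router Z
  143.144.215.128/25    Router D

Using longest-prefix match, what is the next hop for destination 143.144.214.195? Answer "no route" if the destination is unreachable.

Router A

Routes whose prefix contains 143.144.214.195:
  142.0.0.0/7 (142.0.0.0 - 143.255.255.255) -> Router R
  143.128.0.0/10 (143.128.0.0 - 143.191.255.255) -> Router Q
  143.144.0.0/14 (143.144.0.0 - 143.147.255.255) -> Router Z
  143.144.0.0/15 (143.144.0.0 - 143.145.255.255) -> Router L
  143.144.128.0/17 (143.144.128.0 - 143.144.255.255) -> Router A
More-specific entries that do NOT match:
  143.144.214.208/30 (143.144.214.208 - 143.144.214.211) does not contain 143.144.214.195
  143.144.214.208/29 (143.144.214.208 - 143.144.214.215) does not contain 143.144.214.195
  143.144.215.128/25 (143.144.215.128 - 143.144.215.255) does not contain 143.144.214.195
  143.144.215.0/24 (143.144.215.0 - 143.144.215.255) does not contain 143.144.214.195
  143.144.148.0/22 (143.144.148.0 - 143.144.151.255) does not contain 143.144.214.195
  143.144.216.0/21 (143.144.216.0 - 143.144.223.255) does not contain 143.144.214.195
Longest matching prefix is /17 -> next hop Router A.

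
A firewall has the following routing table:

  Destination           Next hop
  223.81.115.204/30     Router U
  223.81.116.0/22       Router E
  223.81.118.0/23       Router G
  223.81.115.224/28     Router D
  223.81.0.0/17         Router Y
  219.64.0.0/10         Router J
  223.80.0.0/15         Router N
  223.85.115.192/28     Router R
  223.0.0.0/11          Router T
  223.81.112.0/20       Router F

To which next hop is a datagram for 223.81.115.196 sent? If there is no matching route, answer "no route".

Routes whose prefix contains 223.81.115.196:
  223.80.0.0/15 (223.80.0.0 - 223.81.255.255) -> Router N
  223.81.0.0/17 (223.81.0.0 - 223.81.127.255) -> Router Y
  223.81.112.0/20 (223.81.112.0 - 223.81.127.255) -> Router F
More-specific entries that do NOT match:
  223.81.115.204/30 (223.81.115.204 - 223.81.115.207) does not contain 223.81.115.196
  223.81.115.224/28 (223.81.115.224 - 223.81.115.239) does not contain 223.81.115.196
  223.85.115.192/28 (223.85.115.192 - 223.85.115.207) does not contain 223.81.115.196
  223.81.118.0/23 (223.81.118.0 - 223.81.119.255) does not contain 223.81.115.196
  223.81.116.0/22 (223.81.116.0 - 223.81.119.255) does not contain 223.81.115.196
Longest matching prefix is /20 -> next hop Router F.

Router F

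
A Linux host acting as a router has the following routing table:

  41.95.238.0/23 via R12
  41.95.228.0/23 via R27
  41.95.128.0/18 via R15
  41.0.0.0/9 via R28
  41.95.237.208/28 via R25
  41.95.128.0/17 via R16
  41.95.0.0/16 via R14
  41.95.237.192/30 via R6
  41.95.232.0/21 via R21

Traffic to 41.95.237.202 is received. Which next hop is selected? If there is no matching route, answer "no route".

R21

Routes whose prefix contains 41.95.237.202:
  41.0.0.0/9 (41.0.0.0 - 41.127.255.255) -> R28
  41.95.0.0/16 (41.95.0.0 - 41.95.255.255) -> R14
  41.95.128.0/17 (41.95.128.0 - 41.95.255.255) -> R16
  41.95.232.0/21 (41.95.232.0 - 41.95.239.255) -> R21
More-specific entries that do NOT match:
  41.95.237.192/30 (41.95.237.192 - 41.95.237.195) does not contain 41.95.237.202
  41.95.237.208/28 (41.95.237.208 - 41.95.237.223) does not contain 41.95.237.202
  41.95.238.0/23 (41.95.238.0 - 41.95.239.255) does not contain 41.95.237.202
  41.95.228.0/23 (41.95.228.0 - 41.95.229.255) does not contain 41.95.237.202
Longest matching prefix is /21 -> next hop R21.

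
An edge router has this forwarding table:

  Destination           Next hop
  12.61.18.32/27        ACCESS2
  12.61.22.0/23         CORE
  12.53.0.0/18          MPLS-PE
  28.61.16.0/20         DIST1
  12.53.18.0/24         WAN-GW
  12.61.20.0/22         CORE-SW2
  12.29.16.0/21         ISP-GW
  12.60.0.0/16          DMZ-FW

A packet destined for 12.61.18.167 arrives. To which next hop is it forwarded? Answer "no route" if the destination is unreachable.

No entry's prefix contains 12.61.18.167; there is no default route.

no route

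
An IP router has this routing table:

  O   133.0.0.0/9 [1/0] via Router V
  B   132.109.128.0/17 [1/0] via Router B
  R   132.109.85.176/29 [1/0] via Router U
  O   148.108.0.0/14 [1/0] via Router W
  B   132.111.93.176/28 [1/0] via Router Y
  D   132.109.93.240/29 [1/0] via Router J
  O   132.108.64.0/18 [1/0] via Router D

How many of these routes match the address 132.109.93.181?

0

No listed prefix contains 132.109.93.181.
Total matching entries: 0.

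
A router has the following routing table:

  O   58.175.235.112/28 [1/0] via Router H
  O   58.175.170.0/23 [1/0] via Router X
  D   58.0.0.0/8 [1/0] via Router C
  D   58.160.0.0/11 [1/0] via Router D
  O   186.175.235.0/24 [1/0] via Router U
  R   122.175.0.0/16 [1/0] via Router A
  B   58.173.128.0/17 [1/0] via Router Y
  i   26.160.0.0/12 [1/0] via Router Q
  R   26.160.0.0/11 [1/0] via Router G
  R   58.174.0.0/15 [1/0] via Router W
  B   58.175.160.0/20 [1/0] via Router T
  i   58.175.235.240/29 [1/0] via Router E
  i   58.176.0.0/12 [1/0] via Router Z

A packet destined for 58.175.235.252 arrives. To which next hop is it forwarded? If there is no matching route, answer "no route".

Router W

Routes whose prefix contains 58.175.235.252:
  58.0.0.0/8 (58.0.0.0 - 58.255.255.255) -> Router C
  58.160.0.0/11 (58.160.0.0 - 58.191.255.255) -> Router D
  58.174.0.0/15 (58.174.0.0 - 58.175.255.255) -> Router W
More-specific entries that do NOT match:
  58.175.235.240/29 (58.175.235.240 - 58.175.235.247) does not contain 58.175.235.252
  58.175.235.112/28 (58.175.235.112 - 58.175.235.127) does not contain 58.175.235.252
  186.175.235.0/24 (186.175.235.0 - 186.175.235.255) does not contain 58.175.235.252
  58.175.170.0/23 (58.175.170.0 - 58.175.171.255) does not contain 58.175.235.252
  58.175.160.0/20 (58.175.160.0 - 58.175.175.255) does not contain 58.175.235.252
  58.173.128.0/17 (58.173.128.0 - 58.173.255.255) does not contain 58.175.235.252
  122.175.0.0/16 (122.175.0.0 - 122.175.255.255) does not contain 58.175.235.252
Longest matching prefix is /15 -> next hop Router W.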